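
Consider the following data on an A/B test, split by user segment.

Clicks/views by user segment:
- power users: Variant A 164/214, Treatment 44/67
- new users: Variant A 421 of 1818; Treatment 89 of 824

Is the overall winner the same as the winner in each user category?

Yes

Power users: Variant A 164/214 = 76.6%, Treatment 44/67 = 65.7% → Variant A
New users: Variant A 421/1818 = 23.2%, Treatment 89/824 = 10.8% → Variant A
Overall: Variant A 585/2032 = 28.8%, Treatment 133/891 = 14.9% → Variant A
Variant A wins overall and in every user group — no reversal.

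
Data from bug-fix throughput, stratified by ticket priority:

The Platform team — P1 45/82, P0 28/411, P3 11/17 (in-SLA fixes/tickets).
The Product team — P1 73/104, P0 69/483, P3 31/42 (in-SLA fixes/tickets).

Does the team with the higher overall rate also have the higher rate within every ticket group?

P1: the Platform team 45/82 = 54.9%, the Product team 73/104 = 70.2% → the Product team
P0: the Platform team 28/411 = 6.8%, the Product team 69/483 = 14.3% → the Product team
P3: the Platform team 11/17 = 64.7%, the Product team 31/42 = 73.8% → the Product team
Overall: the Platform team 84/510 = 16.5%, the Product team 173/629 = 27.5% → the Product team
The Product team wins overall and in every ticket group — no reversal.

Yes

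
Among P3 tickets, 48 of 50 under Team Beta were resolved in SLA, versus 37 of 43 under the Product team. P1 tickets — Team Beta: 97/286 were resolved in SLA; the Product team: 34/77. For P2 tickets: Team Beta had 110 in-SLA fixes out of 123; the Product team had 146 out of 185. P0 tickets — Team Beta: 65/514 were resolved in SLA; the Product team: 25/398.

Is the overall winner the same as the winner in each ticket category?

P3: Team Beta 48/50 = 96.0%, the Product team 37/43 = 86.0% → Team Beta
P1: Team Beta 97/286 = 33.9%, the Product team 34/77 = 44.2% → the Product team
P2: Team Beta 110/123 = 89.4%, the Product team 146/185 = 78.9% → Team Beta
P0: Team Beta 65/514 = 12.6%, the Product team 25/398 = 6.3% → Team Beta
Overall: Team Beta 320/973 = 32.9%, the Product team 242/703 = 34.4% → the Product team
Neither sweeps: Team Beta wins 3 of 4 groups, the Product team wins 1. The Product team wins overall but not every group — no Simpson reversal.

No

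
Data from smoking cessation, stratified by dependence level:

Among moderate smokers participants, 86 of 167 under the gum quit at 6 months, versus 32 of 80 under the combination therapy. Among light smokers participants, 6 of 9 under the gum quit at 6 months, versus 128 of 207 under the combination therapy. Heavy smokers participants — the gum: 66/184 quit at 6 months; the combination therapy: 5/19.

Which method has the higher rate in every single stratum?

the gum

Moderate smokers: the gum 86/167 = 51.5%, the combination therapy 32/80 = 40.0% → the gum
Light smokers: the gum 6/9 = 66.7%, the combination therapy 128/207 = 61.8% → the gum
Heavy smokers: the gum 66/184 = 35.9%, the combination therapy 5/19 = 26.3% → the gum
The gum has the higher rate in all 3 groups.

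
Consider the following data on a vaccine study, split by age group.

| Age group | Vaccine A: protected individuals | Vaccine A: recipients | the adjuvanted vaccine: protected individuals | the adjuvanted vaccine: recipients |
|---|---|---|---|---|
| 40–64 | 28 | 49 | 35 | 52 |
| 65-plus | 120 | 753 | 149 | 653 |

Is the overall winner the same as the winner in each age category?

40–64: Vaccine A 28/49 = 57.1%, the adjuvanted vaccine 35/52 = 67.3% → the adjuvanted vaccine
65-plus: Vaccine A 120/753 = 15.9%, the adjuvanted vaccine 149/653 = 22.8% → the adjuvanted vaccine
Overall: Vaccine A 148/802 = 18.5%, the adjuvanted vaccine 184/705 = 26.1% → the adjuvanted vaccine
The adjuvanted vaccine wins overall and in every age group — no reversal.

Yes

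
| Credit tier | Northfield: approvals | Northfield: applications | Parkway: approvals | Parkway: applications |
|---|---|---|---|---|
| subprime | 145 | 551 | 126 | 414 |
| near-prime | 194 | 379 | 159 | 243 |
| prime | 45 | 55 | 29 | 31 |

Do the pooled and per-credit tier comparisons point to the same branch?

Subprime: Northfield 145/551 = 26.3%, Parkway 126/414 = 30.4% → Parkway
Near-prime: Northfield 194/379 = 51.2%, Parkway 159/243 = 65.4% → Parkway
Prime: Northfield 45/55 = 81.8%, Parkway 29/31 = 93.5% → Parkway
Overall: Northfield 384/985 = 39.0%, Parkway 314/688 = 45.6% → Parkway
Parkway wins overall and in every credit group — no reversal.

Yes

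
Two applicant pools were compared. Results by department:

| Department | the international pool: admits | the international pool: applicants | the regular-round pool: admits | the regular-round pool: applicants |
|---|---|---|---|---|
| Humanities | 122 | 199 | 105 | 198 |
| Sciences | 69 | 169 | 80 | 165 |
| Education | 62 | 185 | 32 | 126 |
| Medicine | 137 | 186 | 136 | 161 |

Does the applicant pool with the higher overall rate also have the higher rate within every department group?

No

Humanities: the international pool 122/199 = 61.3%, the regular-round pool 105/198 = 53.0% → the international pool
Sciences: the international pool 69/169 = 40.8%, the regular-round pool 80/165 = 48.5% → the regular-round pool
Education: the international pool 62/185 = 33.5%, the regular-round pool 32/126 = 25.4% → the international pool
Medicine: the international pool 137/186 = 73.7%, the regular-round pool 136/161 = 84.5% → the regular-round pool
Overall: the international pool 390/739 = 52.8%, the regular-round pool 353/650 = 54.3% → the regular-round pool
Neither sweeps: the international pool wins 2 of 4 groups, the regular-round pool wins 2. The regular-round pool wins overall but not every group — no Simpson reversal.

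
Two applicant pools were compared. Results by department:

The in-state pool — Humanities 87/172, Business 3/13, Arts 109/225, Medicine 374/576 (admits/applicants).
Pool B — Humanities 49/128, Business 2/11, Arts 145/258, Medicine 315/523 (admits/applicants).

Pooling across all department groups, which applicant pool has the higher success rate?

the in-state pool

Humanities: the in-state pool 87/172 = 50.6%, Pool B 49/128 = 38.3% → the in-state pool
Business: the in-state pool 3/13 = 23.1%, Pool B 2/11 = 18.2% → the in-state pool
Arts: the in-state pool 109/225 = 48.4%, Pool B 145/258 = 56.2% → Pool B
Medicine: the in-state pool 374/576 = 64.9%, Pool B 315/523 = 60.2% → the in-state pool
Overall: the in-state pool 573/986 = 58.1%, Pool B 511/920 = 55.5% → the in-state pool
(Neither sweeps every department group, but the in-state pool has the higher pooled rate.)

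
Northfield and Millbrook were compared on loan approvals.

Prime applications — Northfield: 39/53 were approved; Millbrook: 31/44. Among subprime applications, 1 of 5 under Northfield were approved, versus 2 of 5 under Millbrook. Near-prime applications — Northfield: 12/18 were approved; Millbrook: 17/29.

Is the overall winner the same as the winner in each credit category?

Prime: Northfield 39/53 = 73.6%, Millbrook 31/44 = 70.5% → Northfield
Subprime: Northfield 1/5 = 20.0%, Millbrook 2/5 = 40.0% → Millbrook
Near-prime: Northfield 12/18 = 66.7%, Millbrook 17/29 = 58.6% → Northfield
Overall: Northfield 52/76 = 68.4%, Millbrook 50/78 = 64.1% → Northfield
Neither sweeps: Northfield wins 2 of 3 groups, Millbrook wins 1. Northfield wins overall but not every group — no Simpson reversal.

No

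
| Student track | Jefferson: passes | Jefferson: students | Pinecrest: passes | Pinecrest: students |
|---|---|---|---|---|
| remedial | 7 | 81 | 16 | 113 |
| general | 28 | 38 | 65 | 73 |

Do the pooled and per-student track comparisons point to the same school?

Remedial: Jefferson 7/81 = 8.6%, Pinecrest 16/113 = 14.2% → Pinecrest
General: Jefferson 28/38 = 73.7%, Pinecrest 65/73 = 89.0% → Pinecrest
Overall: Jefferson 35/119 = 29.4%, Pinecrest 81/186 = 43.5% → Pinecrest
Pinecrest wins overall and in every student group — no reversal.

Yes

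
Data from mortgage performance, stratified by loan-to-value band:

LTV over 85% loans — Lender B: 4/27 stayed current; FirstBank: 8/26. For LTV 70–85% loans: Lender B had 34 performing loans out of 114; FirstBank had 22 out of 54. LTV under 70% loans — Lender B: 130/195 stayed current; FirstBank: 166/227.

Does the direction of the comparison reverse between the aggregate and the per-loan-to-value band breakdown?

No

LTV over 85%: Lender B 4/27 = 14.8%, FirstBank 8/26 = 30.8% → FirstBank
LTV 70–85%: Lender B 34/114 = 29.8%, FirstBank 22/54 = 40.7% → FirstBank
LTV under 70%: Lender B 130/195 = 66.7%, FirstBank 166/227 = 73.1% → FirstBank
Overall: Lender B 168/336 = 50.0%, FirstBank 196/307 = 63.8% → FirstBank
FirstBank wins overall and in every loan-to-value group — no reversal.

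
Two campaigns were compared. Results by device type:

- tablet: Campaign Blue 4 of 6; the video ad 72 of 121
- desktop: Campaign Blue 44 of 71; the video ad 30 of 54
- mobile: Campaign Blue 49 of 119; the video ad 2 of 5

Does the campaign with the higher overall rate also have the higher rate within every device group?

Tablet: Campaign Blue 4/6 = 66.7%, the video ad 72/121 = 59.5% → Campaign Blue
Desktop: Campaign Blue 44/71 = 62.0%, the video ad 30/54 = 55.6% → Campaign Blue
Mobile: Campaign Blue 49/119 = 41.2%, the video ad 2/5 = 40.0% → Campaign Blue
Overall: Campaign Blue 97/196 = 49.5%, the video ad 104/180 = 57.8% → the video ad
Campaign Blue wins each device group but the video ad wins overall — the comparison reverses. Campaign Blue's impressions skew toward mobile, which has a lower base rate.

No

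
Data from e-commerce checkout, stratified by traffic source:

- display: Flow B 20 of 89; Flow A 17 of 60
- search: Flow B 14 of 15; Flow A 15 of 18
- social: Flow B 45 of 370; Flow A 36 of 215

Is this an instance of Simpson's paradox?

Display: Flow B 20/89 = 22.5%, Flow A 17/60 = 28.3% → Flow A
Search: Flow B 14/15 = 93.3%, Flow A 15/18 = 83.3% → Flow B
Social: Flow B 45/370 = 12.2%, Flow A 36/215 = 16.7% → Flow A
Overall: Flow B 79/474 = 16.7%, Flow A 68/293 = 23.2% → Flow A
Neither sweeps: Flow B wins 1 of 3 groups, Flow A wins 2. Flow A wins overall but not every group — no Simpson reversal.

No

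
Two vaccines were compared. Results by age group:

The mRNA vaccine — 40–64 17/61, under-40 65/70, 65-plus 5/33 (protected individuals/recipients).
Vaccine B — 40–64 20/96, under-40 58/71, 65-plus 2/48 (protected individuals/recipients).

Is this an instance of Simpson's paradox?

40–64: the mRNA vaccine 17/61 = 27.9%, Vaccine B 20/96 = 20.8% → the mRNA vaccine
Under-40: the mRNA vaccine 65/70 = 92.9%, Vaccine B 58/71 = 81.7% → the mRNA vaccine
65-plus: the mRNA vaccine 5/33 = 15.2%, Vaccine B 2/48 = 4.2% → the mRNA vaccine
Overall: the mRNA vaccine 87/164 = 53.0%, Vaccine B 80/215 = 37.2% → the mRNA vaccine
The mRNA vaccine wins overall and in every age group — no reversal.

No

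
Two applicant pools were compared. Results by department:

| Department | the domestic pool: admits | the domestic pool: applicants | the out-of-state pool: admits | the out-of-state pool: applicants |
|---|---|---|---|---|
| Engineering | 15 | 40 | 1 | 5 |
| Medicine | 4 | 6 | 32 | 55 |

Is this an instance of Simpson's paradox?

Engineering: the domestic pool 15/40 = 37.5%, the out-of-state pool 1/5 = 20.0% → the domestic pool
Medicine: the domestic pool 4/6 = 66.7%, the out-of-state pool 32/55 = 58.2% → the domestic pool
Overall: the domestic pool 19/46 = 41.3%, the out-of-state pool 33/60 = 55.0% → the out-of-state pool
The domestic pool wins each department group but the out-of-state pool wins overall — the comparison reverses. The domestic pool's applicants skew toward Engineering, which has a lower base rate.

Yes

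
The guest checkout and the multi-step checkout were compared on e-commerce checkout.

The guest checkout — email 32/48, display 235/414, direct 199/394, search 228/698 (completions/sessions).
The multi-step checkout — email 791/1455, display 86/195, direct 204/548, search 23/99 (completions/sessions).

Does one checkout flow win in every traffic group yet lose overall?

Email: the guest checkout 32/48 = 66.7%, the multi-step checkout 791/1455 = 54.4% → the guest checkout
Display: the guest checkout 235/414 = 56.8%, the multi-step checkout 86/195 = 44.1% → the guest checkout
Direct: the guest checkout 199/394 = 50.5%, the multi-step checkout 204/548 = 37.2% → the guest checkout
Search: the guest checkout 228/698 = 32.7%, the multi-step checkout 23/99 = 23.2% → the guest checkout
Overall: the guest checkout 694/1554 = 44.7%, the multi-step checkout 1104/2297 = 48.1% → the multi-step checkout
The guest checkout wins each traffic group but the multi-step checkout wins overall — the comparison reverses. The guest checkout's sessions skew toward search, which has a lower base rate.

Yes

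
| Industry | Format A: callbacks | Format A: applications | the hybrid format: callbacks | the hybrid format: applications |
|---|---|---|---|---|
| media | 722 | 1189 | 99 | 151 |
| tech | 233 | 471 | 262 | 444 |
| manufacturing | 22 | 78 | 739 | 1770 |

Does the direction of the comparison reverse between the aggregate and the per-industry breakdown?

Media: Format A 722/1189 = 60.7%, the hybrid format 99/151 = 65.6% → the hybrid format
Tech: Format A 233/471 = 49.5%, the hybrid format 262/444 = 59.0% → the hybrid format
Manufacturing: Format A 22/78 = 28.2%, the hybrid format 739/1770 = 41.8% → the hybrid format
Overall: Format A 977/1738 = 56.2%, the hybrid format 1100/2365 = 46.5% → Format A
The hybrid format wins each industry group but Format A wins overall — the comparison reverses. The hybrid format's applications skew toward manufacturing, which has a lower base rate.

Yes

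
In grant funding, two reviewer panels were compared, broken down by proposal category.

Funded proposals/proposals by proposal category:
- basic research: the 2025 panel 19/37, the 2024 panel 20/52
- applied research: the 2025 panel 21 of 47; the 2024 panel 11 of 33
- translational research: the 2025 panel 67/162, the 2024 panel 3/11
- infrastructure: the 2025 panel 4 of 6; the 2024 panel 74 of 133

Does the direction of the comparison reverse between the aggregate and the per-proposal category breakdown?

Basic research: the 2025 panel 19/37 = 51.4%, the 2024 panel 20/52 = 38.5% → the 2025 panel
Applied research: the 2025 panel 21/47 = 44.7%, the 2024 panel 11/33 = 33.3% → the 2025 panel
Translational research: the 2025 panel 67/162 = 41.4%, the 2024 panel 3/11 = 27.3% → the 2025 panel
Infrastructure: the 2025 panel 4/6 = 66.7%, the 2024 panel 74/133 = 55.6% → the 2025 panel
Overall: the 2025 panel 111/252 = 44.0%, the 2024 panel 108/229 = 47.2% → the 2024 panel
The 2025 panel wins each proposal group but the 2024 panel wins overall — the comparison reverses. The 2025 panel's proposals skew toward translational research, which has a lower base rate.

Yes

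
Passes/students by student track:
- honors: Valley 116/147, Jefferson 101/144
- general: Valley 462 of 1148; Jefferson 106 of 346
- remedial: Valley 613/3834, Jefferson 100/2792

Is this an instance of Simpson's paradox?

Honors: Valley 116/147 = 78.9%, Jefferson 101/144 = 70.1% → Valley
General: Valley 462/1148 = 40.2%, Jefferson 106/346 = 30.6% → Valley
Remedial: Valley 613/3834 = 16.0%, Jefferson 100/2792 = 3.6% → Valley
Overall: Valley 1191/5129 = 23.2%, Jefferson 307/3282 = 9.4% → Valley
Valley wins overall and in every student group — no reversal.

No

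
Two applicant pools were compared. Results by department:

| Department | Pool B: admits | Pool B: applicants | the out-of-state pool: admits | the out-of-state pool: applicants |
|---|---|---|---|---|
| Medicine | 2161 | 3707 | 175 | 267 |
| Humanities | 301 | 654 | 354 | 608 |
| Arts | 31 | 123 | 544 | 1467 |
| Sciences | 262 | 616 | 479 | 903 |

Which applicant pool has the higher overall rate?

Pool B

Medicine: Pool B 2161/3707 = 58.3%, the out-of-state pool 175/267 = 65.5% → the out-of-state pool
Humanities: Pool B 301/654 = 46.0%, the out-of-state pool 354/608 = 58.2% → the out-of-state pool
Arts: Pool B 31/123 = 25.2%, the out-of-state pool 544/1467 = 37.1% → the out-of-state pool
Sciences: Pool B 262/616 = 42.5%, the out-of-state pool 479/903 = 53.0% → the out-of-state pool
Overall: Pool B 2755/5100 = 54.0%, the out-of-state pool 1552/3245 = 47.8% → Pool B
(The out-of-state pool wins every department group but Pool B wins overall — the out-of-state pool's applicants skew toward the low-rate Arts group.)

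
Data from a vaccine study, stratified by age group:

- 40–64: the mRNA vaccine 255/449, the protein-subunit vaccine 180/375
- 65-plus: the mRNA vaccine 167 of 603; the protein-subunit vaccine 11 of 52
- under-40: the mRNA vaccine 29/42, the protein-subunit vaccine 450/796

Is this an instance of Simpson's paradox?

40–64: the mRNA vaccine 255/449 = 56.8%, the protein-subunit vaccine 180/375 = 48.0% → the mRNA vaccine
65-plus: the mRNA vaccine 167/603 = 27.7%, the protein-subunit vaccine 11/52 = 21.2% → the mRNA vaccine
Under-40: the mRNA vaccine 29/42 = 69.0%, the protein-subunit vaccine 450/796 = 56.5% → the mRNA vaccine
Overall: the mRNA vaccine 451/1094 = 41.2%, the protein-subunit vaccine 641/1223 = 52.4% → the protein-subunit vaccine
The mRNA vaccine wins each age group but the protein-subunit vaccine wins overall — the comparison reverses. The mRNA vaccine's recipients skew toward 65-plus, which has a lower base rate.

Yes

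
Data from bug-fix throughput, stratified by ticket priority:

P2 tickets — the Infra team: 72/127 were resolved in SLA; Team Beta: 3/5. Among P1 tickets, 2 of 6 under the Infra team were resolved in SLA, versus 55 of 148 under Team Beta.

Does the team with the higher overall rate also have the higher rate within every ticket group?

P2: the Infra team 72/127 = 56.7%, Team Beta 3/5 = 60.0% → Team Beta
P1: the Infra team 2/6 = 33.3%, Team Beta 55/148 = 37.2% → Team Beta
Overall: the Infra team 74/133 = 55.6%, Team Beta 58/153 = 37.9% → the Infra team
Team Beta wins each ticket group but the Infra team wins overall — the comparison reverses. Team Beta's tickets skew toward P1, which has a lower base rate.

No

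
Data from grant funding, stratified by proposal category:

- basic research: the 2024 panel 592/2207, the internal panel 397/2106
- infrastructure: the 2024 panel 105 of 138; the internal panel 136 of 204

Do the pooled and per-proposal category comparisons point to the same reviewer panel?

Yes

Basic research: the 2024 panel 592/2207 = 26.8%, the internal panel 397/2106 = 18.9% → the 2024 panel
Infrastructure: the 2024 panel 105/138 = 76.1%, the internal panel 136/204 = 66.7% → the 2024 panel
Overall: the 2024 panel 697/2345 = 29.7%, the internal panel 533/2310 = 23.1% → the 2024 panel
The 2024 panel wins overall and in every proposal group — no reversal.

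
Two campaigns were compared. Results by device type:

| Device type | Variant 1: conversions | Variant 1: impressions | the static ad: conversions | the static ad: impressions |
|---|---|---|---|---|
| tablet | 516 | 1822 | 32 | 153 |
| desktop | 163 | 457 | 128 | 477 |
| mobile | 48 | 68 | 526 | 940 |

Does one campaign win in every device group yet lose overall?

Tablet: Variant 1 516/1822 = 28.3%, the static ad 32/153 = 20.9% → Variant 1
Desktop: Variant 1 163/457 = 35.7%, the static ad 128/477 = 26.8% → Variant 1
Mobile: Variant 1 48/68 = 70.6%, the static ad 526/940 = 56.0% → Variant 1
Overall: Variant 1 727/2347 = 31.0%, the static ad 686/1570 = 43.7% → the static ad
Variant 1 wins each device group but the static ad wins overall — the comparison reverses. Variant 1's impressions skew toward tablet, which has a lower base rate.

Yes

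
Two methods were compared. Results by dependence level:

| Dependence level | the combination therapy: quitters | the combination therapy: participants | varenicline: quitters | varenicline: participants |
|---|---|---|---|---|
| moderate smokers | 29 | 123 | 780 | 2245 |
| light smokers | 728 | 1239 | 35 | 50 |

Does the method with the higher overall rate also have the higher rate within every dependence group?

Moderate smokers: the combination therapy 29/123 = 23.6%, varenicline 780/2245 = 34.7% → varenicline
Light smokers: the combination therapy 728/1239 = 58.8%, varenicline 35/50 = 70.0% → varenicline
Overall: the combination therapy 757/1362 = 55.6%, varenicline 815/2295 = 35.5% → the combination therapy
Varenicline wins each dependence group but the combination therapy wins overall — the comparison reverses. Varenicline's participants skew toward moderate smokers, which has a lower base rate.

No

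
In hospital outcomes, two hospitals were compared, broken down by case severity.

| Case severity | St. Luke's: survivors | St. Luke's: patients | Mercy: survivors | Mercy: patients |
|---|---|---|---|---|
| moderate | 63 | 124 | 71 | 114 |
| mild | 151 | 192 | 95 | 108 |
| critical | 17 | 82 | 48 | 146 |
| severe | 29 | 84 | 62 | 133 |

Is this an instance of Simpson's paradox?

No

Moderate: St. Luke's 63/124 = 50.8%, Mercy 71/114 = 62.3% → Mercy
Mild: St. Luke's 151/192 = 78.6%, Mercy 95/108 = 88.0% → Mercy
Critical: St. Luke's 17/82 = 20.7%, Mercy 48/146 = 32.9% → Mercy
Severe: St. Luke's 29/84 = 34.5%, Mercy 62/133 = 46.6% → Mercy
Overall: St. Luke's 260/482 = 53.9%, Mercy 276/501 = 55.1% → Mercy
Mercy wins overall and in every case group — no reversal.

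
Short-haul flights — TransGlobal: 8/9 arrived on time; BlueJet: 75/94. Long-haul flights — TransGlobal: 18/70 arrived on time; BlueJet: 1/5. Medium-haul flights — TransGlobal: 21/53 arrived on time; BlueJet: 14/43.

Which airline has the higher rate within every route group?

TransGlobal

Short-haul: TransGlobal 8/9 = 88.9%, BlueJet 75/94 = 79.8% → TransGlobal
Long-haul: TransGlobal 18/70 = 25.7%, BlueJet 1/5 = 20.0% → TransGlobal
Medium-haul: TransGlobal 21/53 = 39.6%, BlueJet 14/43 = 32.6% → TransGlobal
TransGlobal has the higher rate in all 3 groups.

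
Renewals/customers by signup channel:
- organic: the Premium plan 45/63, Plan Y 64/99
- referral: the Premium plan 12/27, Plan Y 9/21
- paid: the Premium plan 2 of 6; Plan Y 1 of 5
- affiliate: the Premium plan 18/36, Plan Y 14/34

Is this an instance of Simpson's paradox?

Organic: the Premium plan 45/63 = 71.4%, Plan Y 64/99 = 64.6% → the Premium plan
Referral: the Premium plan 12/27 = 44.4%, Plan Y 9/21 = 42.9% → the Premium plan
Paid: the Premium plan 2/6 = 33.3%, Plan Y 1/5 = 20.0% → the Premium plan
Affiliate: the Premium plan 18/36 = 50.0%, Plan Y 14/34 = 41.2% → the Premium plan
Overall: the Premium plan 77/132 = 58.3%, Plan Y 88/159 = 55.3% → the Premium plan
The Premium plan wins overall and in every signup group — no reversal.

No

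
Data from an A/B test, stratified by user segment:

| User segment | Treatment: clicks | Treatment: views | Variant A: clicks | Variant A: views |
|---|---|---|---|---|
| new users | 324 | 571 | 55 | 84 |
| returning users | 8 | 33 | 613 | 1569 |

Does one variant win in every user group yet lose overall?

New users: Treatment 324/571 = 56.7%, Variant A 55/84 = 65.5% → Variant A
Returning users: Treatment 8/33 = 24.2%, Variant A 613/1569 = 39.1% → Variant A
Overall: Treatment 332/604 = 55.0%, Variant A 668/1653 = 40.4% → Treatment
Variant A wins each user group but Treatment wins overall — the comparison reverses. Variant A's views skew toward returning users, which has a lower base rate.

Yes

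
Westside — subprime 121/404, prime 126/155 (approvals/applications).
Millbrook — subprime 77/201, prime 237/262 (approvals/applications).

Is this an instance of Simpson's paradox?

No

Subprime: Westside 121/404 = 30.0%, Millbrook 77/201 = 38.3% → Millbrook
Prime: Westside 126/155 = 81.3%, Millbrook 237/262 = 90.5% → Millbrook
Overall: Westside 247/559 = 44.2%, Millbrook 314/463 = 67.8% → Millbrook
Millbrook wins overall and in every credit group — no reversal.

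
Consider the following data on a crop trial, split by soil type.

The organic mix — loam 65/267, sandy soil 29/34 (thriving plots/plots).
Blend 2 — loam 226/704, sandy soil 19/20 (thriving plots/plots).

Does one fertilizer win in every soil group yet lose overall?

Loam: the organic mix 65/267 = 24.3%, Blend 2 226/704 = 32.1% → Blend 2
Sandy soil: the organic mix 29/34 = 85.3%, Blend 2 19/20 = 95.0% → Blend 2
Overall: the organic mix 94/301 = 31.2%, Blend 2 245/724 = 33.8% → Blend 2
Blend 2 wins overall and in every soil group — no reversal.

No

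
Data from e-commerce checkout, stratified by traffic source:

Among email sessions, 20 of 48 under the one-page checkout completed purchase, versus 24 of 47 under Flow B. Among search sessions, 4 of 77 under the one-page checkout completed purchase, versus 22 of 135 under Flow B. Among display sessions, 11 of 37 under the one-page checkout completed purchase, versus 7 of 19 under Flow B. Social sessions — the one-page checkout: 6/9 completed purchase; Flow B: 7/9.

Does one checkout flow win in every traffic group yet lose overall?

No

Email: the one-page checkout 20/48 = 41.7%, Flow B 24/47 = 51.1% → Flow B
Search: the one-page checkout 4/77 = 5.2%, Flow B 22/135 = 16.3% → Flow B
Display: the one-page checkout 11/37 = 29.7%, Flow B 7/19 = 36.8% → Flow B
Social: the one-page checkout 6/9 = 66.7%, Flow B 7/9 = 77.8% → Flow B
Overall: the one-page checkout 41/171 = 24.0%, Flow B 60/210 = 28.6% → Flow B
Flow B wins overall and in every traffic group — no reversal.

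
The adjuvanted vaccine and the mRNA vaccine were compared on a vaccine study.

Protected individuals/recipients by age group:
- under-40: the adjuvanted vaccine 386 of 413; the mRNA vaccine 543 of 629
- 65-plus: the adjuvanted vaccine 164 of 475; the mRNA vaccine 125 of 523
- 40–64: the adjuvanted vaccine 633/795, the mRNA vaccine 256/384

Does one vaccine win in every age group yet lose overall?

No

Under-40: the adjuvanted vaccine 386/413 = 93.5%, the mRNA vaccine 543/629 = 86.3% → the adjuvanted vaccine
65-plus: the adjuvanted vaccine 164/475 = 34.5%, the mRNA vaccine 125/523 = 23.9% → the adjuvanted vaccine
40–64: the adjuvanted vaccine 633/795 = 79.6%, the mRNA vaccine 256/384 = 66.7% → the adjuvanted vaccine
Overall: the adjuvanted vaccine 1183/1683 = 70.3%, the mRNA vaccine 924/1536 = 60.2% → the adjuvanted vaccine
The adjuvanted vaccine wins overall and in every age group — no reversal.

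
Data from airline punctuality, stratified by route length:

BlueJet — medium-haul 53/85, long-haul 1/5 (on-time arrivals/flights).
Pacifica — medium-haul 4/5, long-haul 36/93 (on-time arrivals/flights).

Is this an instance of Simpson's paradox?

Medium-haul: BlueJet 53/85 = 62.4%, Pacifica 4/5 = 80.0% → Pacifica
Long-haul: BlueJet 1/5 = 20.0%, Pacifica 36/93 = 38.7% → Pacifica
Overall: BlueJet 54/90 = 60.0%, Pacifica 40/98 = 40.8% → BlueJet
Pacifica wins each route group but BlueJet wins overall — the comparison reverses. Pacifica's flights skew toward long-haul, which has a lower base rate.

Yes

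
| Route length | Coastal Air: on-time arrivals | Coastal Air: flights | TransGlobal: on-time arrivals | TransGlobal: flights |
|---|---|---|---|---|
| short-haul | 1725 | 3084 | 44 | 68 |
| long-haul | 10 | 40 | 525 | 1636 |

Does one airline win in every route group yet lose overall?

Yes

Short-haul: Coastal Air 1725/3084 = 55.9%, TransGlobal 44/68 = 64.7% → TransGlobal
Long-haul: Coastal Air 10/40 = 25.0%, TransGlobal 525/1636 = 32.1% → TransGlobal
Overall: Coastal Air 1735/3124 = 55.5%, TransGlobal 569/1704 = 33.4% → Coastal Air
TransGlobal wins each route group but Coastal Air wins overall — the comparison reverses. TransGlobal's flights skew toward long-haul, which has a lower base rate.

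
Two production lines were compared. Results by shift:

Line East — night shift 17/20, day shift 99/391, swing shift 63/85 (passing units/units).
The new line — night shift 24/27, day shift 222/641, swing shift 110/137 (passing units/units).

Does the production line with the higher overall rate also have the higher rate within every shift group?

Night shift: Line East 17/20 = 85.0%, the new line 24/27 = 88.9% → the new line
Day shift: Line East 99/391 = 25.3%, the new line 222/641 = 34.6% → the new line
Swing shift: Line East 63/85 = 74.1%, the new line 110/137 = 80.3% → the new line
Overall: Line East 179/496 = 36.1%, the new line 356/805 = 44.2% → the new line
The new line wins overall and in every shift group — no reversal.

Yes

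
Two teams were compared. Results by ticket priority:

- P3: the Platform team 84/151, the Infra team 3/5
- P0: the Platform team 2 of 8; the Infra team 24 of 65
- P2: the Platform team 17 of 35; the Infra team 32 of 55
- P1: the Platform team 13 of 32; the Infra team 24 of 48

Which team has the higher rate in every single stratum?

P3: the Platform team 84/151 = 55.6%, the Infra team 3/5 = 60.0% → the Infra team
P0: the Platform team 2/8 = 25.0%, the Infra team 24/65 = 36.9% → the Infra team
P2: the Platform team 17/35 = 48.6%, the Infra team 32/55 = 58.2% → the Infra team
P1: the Platform team 13/32 = 40.6%, the Infra team 24/48 = 50.0% → the Infra team
The Infra team has the higher rate in all 4 groups.

the Infra team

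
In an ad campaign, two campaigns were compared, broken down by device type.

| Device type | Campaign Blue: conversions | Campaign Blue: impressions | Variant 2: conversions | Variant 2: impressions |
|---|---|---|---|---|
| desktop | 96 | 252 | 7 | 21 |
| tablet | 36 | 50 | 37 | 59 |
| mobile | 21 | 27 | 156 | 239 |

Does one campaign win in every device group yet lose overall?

Yes

Desktop: Campaign Blue 96/252 = 38.1%, Variant 2 7/21 = 33.3% → Campaign Blue
Tablet: Campaign Blue 36/50 = 72.0%, Variant 2 37/59 = 62.7% → Campaign Blue
Mobile: Campaign Blue 21/27 = 77.8%, Variant 2 156/239 = 65.3% → Campaign Blue
Overall: Campaign Blue 153/329 = 46.5%, Variant 2 200/319 = 62.7% → Variant 2
Campaign Blue wins each device group but Variant 2 wins overall — the comparison reverses. Campaign Blue's impressions skew toward desktop, which has a lower base rate.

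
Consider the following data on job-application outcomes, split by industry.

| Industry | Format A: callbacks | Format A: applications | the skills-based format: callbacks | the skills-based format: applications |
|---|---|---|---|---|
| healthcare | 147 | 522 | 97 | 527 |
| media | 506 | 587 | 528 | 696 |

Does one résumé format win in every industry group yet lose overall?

No

Healthcare: Format A 147/522 = 28.2%, the skills-based format 97/527 = 18.4% → Format A
Media: Format A 506/587 = 86.2%, the skills-based format 528/696 = 75.9% → Format A
Overall: Format A 653/1109 = 58.9%, the skills-based format 625/1223 = 51.1% → Format A
Format A wins overall and in every industry group — no reversal.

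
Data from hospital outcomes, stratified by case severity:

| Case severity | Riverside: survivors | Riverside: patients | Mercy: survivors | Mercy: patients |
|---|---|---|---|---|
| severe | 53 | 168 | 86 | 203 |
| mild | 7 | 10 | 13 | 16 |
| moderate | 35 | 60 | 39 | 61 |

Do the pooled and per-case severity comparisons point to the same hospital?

Severe: Riverside 53/168 = 31.5%, Mercy 86/203 = 42.4% → Mercy
Mild: Riverside 7/10 = 70.0%, Mercy 13/16 = 81.2% → Mercy
Moderate: Riverside 35/60 = 58.3%, Mercy 39/61 = 63.9% → Mercy
Overall: Riverside 95/238 = 39.9%, Mercy 138/280 = 49.3% → Mercy
Mercy wins overall and in every case group — no reversal.

Yes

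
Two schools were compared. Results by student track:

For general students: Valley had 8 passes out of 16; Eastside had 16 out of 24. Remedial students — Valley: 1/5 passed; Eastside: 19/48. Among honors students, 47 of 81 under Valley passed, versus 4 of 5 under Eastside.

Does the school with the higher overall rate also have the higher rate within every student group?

No

General: Valley 8/16 = 50.0%, Eastside 16/24 = 66.7% → Eastside
Remedial: Valley 1/5 = 20.0%, Eastside 19/48 = 39.6% → Eastside
Honors: Valley 47/81 = 58.0%, Eastside 4/5 = 80.0% → Eastside
Overall: Valley 56/102 = 54.9%, Eastside 39/77 = 50.6% → Valley
Eastside wins each student group but Valley wins overall — the comparison reverses. Eastside's students skew toward remedial, which has a lower base rate.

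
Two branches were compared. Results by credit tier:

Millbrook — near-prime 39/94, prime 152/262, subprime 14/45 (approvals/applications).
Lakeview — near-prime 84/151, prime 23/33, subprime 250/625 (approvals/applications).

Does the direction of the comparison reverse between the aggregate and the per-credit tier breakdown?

Near-prime: Millbrook 39/94 = 41.5%, Lakeview 84/151 = 55.6% → Lakeview
Prime: Millbrook 152/262 = 58.0%, Lakeview 23/33 = 69.7% → Lakeview
Subprime: Millbrook 14/45 = 31.1%, Lakeview 250/625 = 40.0% → Lakeview
Overall: Millbrook 205/401 = 51.1%, Lakeview 357/809 = 44.1% → Millbrook
Lakeview wins each credit group but Millbrook wins overall — the comparison reverses. Lakeview's applications skew toward subprime, which has a lower base rate.

Yes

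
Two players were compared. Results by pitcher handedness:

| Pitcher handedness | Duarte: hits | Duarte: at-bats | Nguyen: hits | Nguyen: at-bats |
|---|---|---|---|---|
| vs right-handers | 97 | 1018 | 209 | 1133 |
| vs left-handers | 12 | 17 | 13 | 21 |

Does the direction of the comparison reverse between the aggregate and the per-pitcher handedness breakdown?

Vs right-handers: Duarte 97/1018 = 9.5%, Nguyen 209/1133 = 18.4% → Nguyen
Vs left-handers: Duarte 12/17 = 70.6%, Nguyen 13/21 = 61.9% → Duarte
Overall: Duarte 109/1035 = 10.5%, Nguyen 222/1154 = 19.2% → Nguyen
Neither sweeps: Duarte wins 1 of 2 groups, Nguyen wins 1. Nguyen wins overall but not every group — no Simpson reversal.

No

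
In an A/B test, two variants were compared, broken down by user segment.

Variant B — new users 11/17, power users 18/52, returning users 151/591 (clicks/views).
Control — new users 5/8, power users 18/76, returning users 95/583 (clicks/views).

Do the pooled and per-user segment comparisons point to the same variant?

Yes

New users: Variant B 11/17 = 64.7%, Control 5/8 = 62.5% → Variant B
Power users: Variant B 18/52 = 34.6%, Control 18/76 = 23.7% → Variant B
Returning users: Variant B 151/591 = 25.5%, Control 95/583 = 16.3% → Variant B
Overall: Variant B 180/660 = 27.3%, Control 118/667 = 17.7% → Variant B
Variant B wins overall and in every user group — no reversal.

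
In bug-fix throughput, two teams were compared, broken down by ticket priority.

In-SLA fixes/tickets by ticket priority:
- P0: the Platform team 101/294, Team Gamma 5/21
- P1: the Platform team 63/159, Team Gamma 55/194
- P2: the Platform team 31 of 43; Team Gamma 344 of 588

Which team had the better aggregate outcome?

Team Gamma

P0: the Platform team 101/294 = 34.4%, Team Gamma 5/21 = 23.8% → the Platform team
P1: the Platform team 63/159 = 39.6%, Team Gamma 55/194 = 28.4% → the Platform team
P2: the Platform team 31/43 = 72.1%, Team Gamma 344/588 = 58.5% → the Platform team
Overall: the Platform team 195/496 = 39.3%, Team Gamma 404/803 = 50.3% → Team Gamma
(The Platform team wins every ticket group but Team Gamma wins overall — the Platform team's tickets skew toward the low-rate P0 group.)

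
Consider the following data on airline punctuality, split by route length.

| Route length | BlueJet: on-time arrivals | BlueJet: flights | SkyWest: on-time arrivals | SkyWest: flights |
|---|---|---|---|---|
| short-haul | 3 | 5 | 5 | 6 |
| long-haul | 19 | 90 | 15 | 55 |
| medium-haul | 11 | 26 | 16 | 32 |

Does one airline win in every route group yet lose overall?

Short-haul: BlueJet 3/5 = 60.0%, SkyWest 5/6 = 83.3% → SkyWest
Long-haul: BlueJet 19/90 = 21.1%, SkyWest 15/55 = 27.3% → SkyWest
Medium-haul: BlueJet 11/26 = 42.3%, SkyWest 16/32 = 50.0% → SkyWest
Overall: BlueJet 33/121 = 27.3%, SkyWest 36/93 = 38.7% → SkyWest
SkyWest wins overall and in every route group — no reversal.

No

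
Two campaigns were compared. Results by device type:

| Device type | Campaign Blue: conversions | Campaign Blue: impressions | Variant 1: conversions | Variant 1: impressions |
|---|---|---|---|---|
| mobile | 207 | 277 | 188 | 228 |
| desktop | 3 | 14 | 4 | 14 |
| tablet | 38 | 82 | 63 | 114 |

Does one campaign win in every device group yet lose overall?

No

Mobile: Campaign Blue 207/277 = 74.7%, Variant 1 188/228 = 82.5% → Variant 1
Desktop: Campaign Blue 3/14 = 21.4%, Variant 1 4/14 = 28.6% → Variant 1
Tablet: Campaign Blue 38/82 = 46.3%, Variant 1 63/114 = 55.3% → Variant 1
Overall: Campaign Blue 248/373 = 66.5%, Variant 1 255/356 = 71.6% → Variant 1
Variant 1 wins overall and in every device group — no reversal.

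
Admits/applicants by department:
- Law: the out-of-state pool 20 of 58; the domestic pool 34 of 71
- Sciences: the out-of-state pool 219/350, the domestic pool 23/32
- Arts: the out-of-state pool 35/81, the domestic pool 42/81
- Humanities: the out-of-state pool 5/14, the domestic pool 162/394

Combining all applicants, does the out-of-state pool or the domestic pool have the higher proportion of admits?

the out-of-state pool

Law: the out-of-state pool 20/58 = 34.5%, the domestic pool 34/71 = 47.9% → the domestic pool
Sciences: the out-of-state pool 219/350 = 62.6%, the domestic pool 23/32 = 71.9% → the domestic pool
Arts: the out-of-state pool 35/81 = 43.2%, the domestic pool 42/81 = 51.9% → the domestic pool
Humanities: the out-of-state pool 5/14 = 35.7%, the domestic pool 162/394 = 41.1% → the domestic pool
Overall: the out-of-state pool 279/503 = 55.5%, the domestic pool 261/578 = 45.2% → the out-of-state pool
(The domestic pool wins every department group but the out-of-state pool wins overall — the domestic pool's applicants skew toward the low-rate Humanities group.)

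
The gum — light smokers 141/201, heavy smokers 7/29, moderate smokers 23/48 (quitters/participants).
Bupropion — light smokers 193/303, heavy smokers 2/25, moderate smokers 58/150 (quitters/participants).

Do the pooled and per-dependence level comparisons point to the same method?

Yes

Light smokers: the gum 141/201 = 70.1%, bupropion 193/303 = 63.7% → the gum
Heavy smokers: the gum 7/29 = 24.1%, bupropion 2/25 = 8.0% → the gum
Moderate smokers: the gum 23/48 = 47.9%, bupropion 58/150 = 38.7% → the gum
Overall: the gum 171/278 = 61.5%, bupropion 253/478 = 52.9% → the gum
The gum wins overall and in every dependence group — no reversal.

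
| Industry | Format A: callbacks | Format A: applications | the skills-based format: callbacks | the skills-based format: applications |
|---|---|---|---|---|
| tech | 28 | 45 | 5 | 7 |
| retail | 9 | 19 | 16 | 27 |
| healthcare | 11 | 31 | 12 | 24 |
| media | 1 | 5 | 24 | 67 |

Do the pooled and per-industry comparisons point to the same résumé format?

Tech: Format A 28/45 = 62.2%, the skills-based format 5/7 = 71.4% → the skills-based format
Retail: Format A 9/19 = 47.4%, the skills-based format 16/27 = 59.3% → the skills-based format
Healthcare: Format A 11/31 = 35.5%, the skills-based format 12/24 = 50.0% → the skills-based format
Media: Format A 1/5 = 20.0%, the skills-based format 24/67 = 35.8% → the skills-based format
Overall: Format A 49/100 = 49.0%, the skills-based format 57/125 = 45.6% → Format A
The skills-based format wins each industry group but Format A wins overall — the comparison reverses. The skills-based format's applications skew toward media, which has a lower base rate.

No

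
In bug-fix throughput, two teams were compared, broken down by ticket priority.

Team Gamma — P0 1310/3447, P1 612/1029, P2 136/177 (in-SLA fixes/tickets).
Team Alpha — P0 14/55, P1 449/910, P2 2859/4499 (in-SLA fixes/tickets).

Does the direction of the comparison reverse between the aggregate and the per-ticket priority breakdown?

Yes

P0: Team Gamma 1310/3447 = 38.0%, Team Alpha 14/55 = 25.5% → Team Gamma
P1: Team Gamma 612/1029 = 59.5%, Team Alpha 449/910 = 49.3% → Team Gamma
P2: Team Gamma 136/177 = 76.8%, Team Alpha 2859/4499 = 63.5% → Team Gamma
Overall: Team Gamma 2058/4653 = 44.2%, Team Alpha 3322/5464 = 60.8% → Team Alpha
Team Gamma wins each ticket group but Team Alpha wins overall — the comparison reverses. Team Gamma's tickets skew toward P0, which has a lower base rate.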